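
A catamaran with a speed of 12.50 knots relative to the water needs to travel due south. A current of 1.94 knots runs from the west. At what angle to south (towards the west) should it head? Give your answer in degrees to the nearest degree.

The current pushes perpendicular to the desired track; the heading must have a component into the current equal to 1.94 knots: 12.50 sin θ = 1.94.
sin θ = 0.1552, so θ = 8.928°.

9°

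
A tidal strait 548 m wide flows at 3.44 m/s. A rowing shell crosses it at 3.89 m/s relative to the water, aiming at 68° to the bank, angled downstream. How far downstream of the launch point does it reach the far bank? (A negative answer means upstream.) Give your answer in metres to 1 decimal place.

Perpendicular speed = 3.607 m/s; crossing time = 548 / 3.607 = 151.938 s.
Net downstream speed = 4.897 m/s.
Drift = 4.897 × 151.938 = 744.072 m (downstream).

744.1 m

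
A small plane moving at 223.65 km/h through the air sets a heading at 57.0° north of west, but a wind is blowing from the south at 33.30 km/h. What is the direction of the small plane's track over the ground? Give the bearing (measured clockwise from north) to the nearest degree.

331°

Taking east as x and north as y: velocity relative to the air = (-121.809, 187.569) km/h; the air relative to ground = (0.000, 33.300) km/h.
Velocity relative to ground = (-121.809, 187.569) + (0.000, 33.300) = (-121.809, 220.869) km/h.
Bearing = atan2(-121.81, 220.87) = 331.12° clockwise from north.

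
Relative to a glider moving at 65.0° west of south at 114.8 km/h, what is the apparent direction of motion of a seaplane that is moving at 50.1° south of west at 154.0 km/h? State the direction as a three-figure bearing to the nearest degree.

Taking east as x and north as y: seaplane velocity = (-98.783, -118.143) km/h; glider velocity = (-104.044, -48.517) km/h.
Velocity of seaplane relative to glider = (-98.783, -118.143) − (-104.044, -48.517) = (5.261, -69.627) km/h.
Bearing = atan2(5.26, -69.63) = 175.68° clockwise from north.

176°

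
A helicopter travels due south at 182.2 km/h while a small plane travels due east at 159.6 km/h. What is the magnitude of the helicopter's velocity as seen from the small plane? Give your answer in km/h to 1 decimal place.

242.2 km/h

Taking east as x and north as y: helicopter velocity = (0.000, -182.200) km/h; small plane velocity = (159.600, 0.000) km/h.
Velocity of helicopter relative to small plane = (0.000, -182.200) − (159.600, 0.000) = (-159.600, -182.200) km/h.
Magnitude = |(-159.600, -182.200)| = 242.217 km/h.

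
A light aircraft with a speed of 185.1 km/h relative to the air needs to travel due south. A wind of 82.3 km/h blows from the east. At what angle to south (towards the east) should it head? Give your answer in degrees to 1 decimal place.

26.4°

The wind pushes perpendicular to the desired track; the heading must have a component into the wind equal to 82.3 km/h: 185.1 sin θ = 82.3.
sin θ = 0.4446, so θ = 26.399°.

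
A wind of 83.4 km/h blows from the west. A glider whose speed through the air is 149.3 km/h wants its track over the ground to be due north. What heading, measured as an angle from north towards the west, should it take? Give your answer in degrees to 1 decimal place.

The wind pushes perpendicular to the desired track; the heading must have a component into the wind equal to 83.4 km/h: 149.3 sin θ = 83.4.
sin θ = 0.5586, so θ = 33.960°.

34.0°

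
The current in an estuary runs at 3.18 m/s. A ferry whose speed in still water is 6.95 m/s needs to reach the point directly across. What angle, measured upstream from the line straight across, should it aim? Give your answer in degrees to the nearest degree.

To cancel the current, the upstream component of the ferry's velocity must equal the flow: 6.95 sin θ = 3.18.
sin θ = 3.18 / 6.95 = 0.4576.
θ = arcsin(0.4576) = 27.229°.

27°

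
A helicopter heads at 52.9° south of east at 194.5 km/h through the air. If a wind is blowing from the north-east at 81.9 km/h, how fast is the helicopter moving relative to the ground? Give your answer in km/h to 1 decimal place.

Taking east as x and north as y: velocity relative to the air = (117.324, -155.130) km/h; the air relative to ground = (-57.912, -57.912) km/h.
Velocity relative to ground = (117.324, -155.130) + (-57.912, -57.912) = (59.412, -213.042) km/h.
Speed = |(59.412, -213.042)| = 221.171 km/h.

221.2 km/h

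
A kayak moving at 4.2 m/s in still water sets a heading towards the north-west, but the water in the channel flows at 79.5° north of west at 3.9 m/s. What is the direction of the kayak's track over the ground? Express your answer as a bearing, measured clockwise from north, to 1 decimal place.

Taking east as x and north as y: velocity relative to the water = (-2.970, 2.970) m/s; the water relative to ground = (-0.711, 3.835) m/s.
Velocity relative to ground = (-2.970, 2.970) + (-0.711, 3.835) = (-3.681, 6.805) m/s.
Bearing = atan2(-3.68, 6.80) = 331.59° clockwise from north.

331.6°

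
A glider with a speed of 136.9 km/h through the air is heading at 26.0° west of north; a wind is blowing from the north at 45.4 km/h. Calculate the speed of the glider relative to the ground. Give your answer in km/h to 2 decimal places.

Taking east as x and north as y: velocity relative to the air = (-60.013, 123.045) km/h; the air relative to ground = (0.000, -45.400) km/h.
Velocity relative to ground = (-60.013, 123.045) + (0.000, -45.400) = (-60.013, 77.645) km/h.
Speed = |(-60.013, 77.645)| = 98.134 km/h.

98.13 km/h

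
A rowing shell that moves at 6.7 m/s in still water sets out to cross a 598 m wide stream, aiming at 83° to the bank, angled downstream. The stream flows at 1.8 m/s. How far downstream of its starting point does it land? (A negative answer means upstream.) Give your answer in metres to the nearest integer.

235 m

Perpendicular speed = 6.650 m/s; crossing time = 598 / 6.650 = 89.924 s.
Net downstream speed = 2.617 m/s.
Drift = 2.617 × 89.924 = 235.288 m (downstream).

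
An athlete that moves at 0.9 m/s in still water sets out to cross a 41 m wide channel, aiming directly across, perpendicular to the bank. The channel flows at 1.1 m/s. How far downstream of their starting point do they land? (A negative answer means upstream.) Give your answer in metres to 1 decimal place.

Perpendicular speed = 0.900 m/s; crossing time = 41 / 0.900 = 45.556 s.
Net downstream speed = 1.100 m/s.
Drift = 1.100 × 45.556 = 50.111 m (downstream).

50.1 m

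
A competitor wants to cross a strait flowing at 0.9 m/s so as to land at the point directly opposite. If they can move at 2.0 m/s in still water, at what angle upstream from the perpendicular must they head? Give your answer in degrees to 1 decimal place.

To cancel the current, the upstream component of the competitor's velocity must equal the flow: 2.0 sin θ = 0.9.
sin θ = 0.9 / 2.0 = 0.4500.
θ = arcsin(0.4500) = 26.744°.

26.7°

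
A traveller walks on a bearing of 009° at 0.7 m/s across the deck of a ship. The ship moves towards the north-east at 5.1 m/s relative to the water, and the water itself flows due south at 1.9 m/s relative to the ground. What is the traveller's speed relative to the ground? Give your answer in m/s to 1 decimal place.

4.4 m/s

In east/north components (m/s): traveller relative to ship = (0.110, 0.691); ship relative to water = (3.606, 3.606); water relative to ground = (0.000, -1.900).
Sum = (3.716, 2.398) m/s.
Speed = |(3.716, 2.398)| = 4.422 m/s.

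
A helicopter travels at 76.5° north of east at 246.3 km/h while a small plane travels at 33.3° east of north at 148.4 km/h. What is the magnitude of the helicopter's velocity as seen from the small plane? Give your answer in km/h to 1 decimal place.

117.9 km/h

Taking east as x and north as y: helicopter velocity = (57.498, 239.495) km/h; small plane velocity = (81.475, 124.034) km/h.
Velocity of helicopter relative to small plane = (57.498, 239.495) − (81.475, 124.034) = (-23.977, 115.461) km/h.
Magnitude = |(-23.977, 115.461)| = 117.924 km/h.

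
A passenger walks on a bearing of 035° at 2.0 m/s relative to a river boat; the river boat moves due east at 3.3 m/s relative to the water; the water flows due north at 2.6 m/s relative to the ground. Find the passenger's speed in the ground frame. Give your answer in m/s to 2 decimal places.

6.14 m/s

In east/north components (m/s): passenger relative to river boat = (1.147, 1.638); river boat relative to water = (3.300, 0.000); water relative to ground = (0.000, 2.600).
Sum = (4.447, 4.238) m/s.
Speed = |(4.447, 4.238)| = 6.143 m/s.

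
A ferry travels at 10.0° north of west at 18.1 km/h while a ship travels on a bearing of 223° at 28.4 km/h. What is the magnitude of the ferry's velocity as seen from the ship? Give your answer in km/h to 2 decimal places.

23.96 km/h

Taking east as x and north as y: ferry velocity = (-17.825, 3.143) km/h; ship velocity = (-19.369, -20.770) km/h.
Velocity of ferry relative to ship = (-17.825, 3.143) − (-19.369, -20.770) = (1.544, 23.913) km/h.
Magnitude = |(1.544, 23.913)| = 23.963 km/h.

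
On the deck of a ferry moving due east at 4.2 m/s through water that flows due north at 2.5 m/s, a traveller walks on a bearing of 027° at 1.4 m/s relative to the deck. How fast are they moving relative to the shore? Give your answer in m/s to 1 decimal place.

In east/north components (m/s): traveller relative to ferry = (0.636, 1.247); ferry relative to water = (4.200, 0.000); water relative to ground = (0.000, 2.500).
Sum = (4.836, 3.747) m/s.
Speed = |(4.836, 3.747)| = 6.118 m/s.

6.1 m/s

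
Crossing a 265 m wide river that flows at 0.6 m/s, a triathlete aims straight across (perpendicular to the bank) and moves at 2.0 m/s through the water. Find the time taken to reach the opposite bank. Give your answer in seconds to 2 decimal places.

The component of the triathlete's velocity perpendicular to the bank is 2.0 m/s.
Only the cross-stream component determines the crossing time; the current contributes nothing perpendicular to the bank.
Time = 265 / 2.000 = 132.500 s.

132.50 s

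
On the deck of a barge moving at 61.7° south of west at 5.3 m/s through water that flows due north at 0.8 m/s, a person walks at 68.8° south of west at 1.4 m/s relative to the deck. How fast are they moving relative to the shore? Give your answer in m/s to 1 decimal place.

6.0 m/s

In east/north components (m/s): person relative to barge = (-0.506, -1.305); barge relative to water = (-2.513, -4.667); water relative to ground = (0.000, 0.800).
Sum = (-3.019, -5.172) m/s.
Speed = |(-3.019, -5.172)| = 5.988 m/s.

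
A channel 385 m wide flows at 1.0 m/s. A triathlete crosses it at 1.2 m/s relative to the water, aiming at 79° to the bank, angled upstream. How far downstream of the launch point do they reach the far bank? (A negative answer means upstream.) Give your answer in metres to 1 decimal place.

252.0 m

Perpendicular speed = 1.178 m/s; crossing time = 385 / 1.178 = 326.838 s.
Net downstream speed = 0.771 m/s.
Drift = 0.771 × 326.838 = 252.002 m (downstream).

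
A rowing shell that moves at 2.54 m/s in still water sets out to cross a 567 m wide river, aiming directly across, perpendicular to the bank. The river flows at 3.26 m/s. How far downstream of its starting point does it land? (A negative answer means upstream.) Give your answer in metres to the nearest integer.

Perpendicular speed = 2.540 m/s; crossing time = 567 / 2.540 = 223.228 s.
Net downstream speed = 3.260 m/s.
Drift = 3.260 × 223.228 = 727.724 m (downstream).

728 m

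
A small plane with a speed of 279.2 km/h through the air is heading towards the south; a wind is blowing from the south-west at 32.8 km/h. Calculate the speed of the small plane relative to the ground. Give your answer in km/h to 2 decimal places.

Taking east as x and north as y: velocity relative to the air = (0.000, -279.200) km/h; the air relative to ground = (23.193, 23.193) km/h.
Velocity relative to ground = (0.000, -279.200) + (23.193, 23.193) = (23.193, -256.007) km/h.
Speed = |(23.193, -256.007)| = 257.055 km/h.

257.06 km/h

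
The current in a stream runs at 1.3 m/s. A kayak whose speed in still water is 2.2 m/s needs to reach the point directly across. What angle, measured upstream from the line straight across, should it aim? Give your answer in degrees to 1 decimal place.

To cancel the current, the upstream component of the kayak's velocity must equal the flow: 2.2 sin θ = 1.3.
sin θ = 1.3 / 2.2 = 0.5909.
θ = arcsin(0.5909) = 36.222°.

36.2°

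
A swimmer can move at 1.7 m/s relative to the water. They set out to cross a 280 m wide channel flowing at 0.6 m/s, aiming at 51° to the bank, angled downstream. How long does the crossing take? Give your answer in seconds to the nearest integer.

The component of the swimmer's velocity perpendicular to the bank is 1.7 × sin 51° = 1.321 m/s.
The flow acts along the bank and has no component across it.
Time = 280 / 1.321 = 211.937 s.

212 s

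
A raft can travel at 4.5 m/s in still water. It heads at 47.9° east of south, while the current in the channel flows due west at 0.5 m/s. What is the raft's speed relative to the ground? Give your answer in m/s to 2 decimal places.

4.14 m/s

Taking east as x and north as y: velocity relative to the water = (3.339, -3.017) m/s; the water relative to ground = (-0.500, 0.000) m/s.
Velocity relative to ground = (3.339, -3.017) + (-0.500, 0.000) = (2.839, -3.017) m/s.
Speed = |(2.839, -3.017)| = 4.143 m/s.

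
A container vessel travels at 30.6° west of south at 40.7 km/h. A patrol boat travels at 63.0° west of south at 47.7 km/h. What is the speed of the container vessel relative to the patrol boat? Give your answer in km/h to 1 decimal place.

25.6 km/h

Taking east as x and north as y: container vessel velocity = (-20.718, -35.032) km/h; patrol boat velocity = (-42.501, -21.655) km/h.
Velocity of container vessel relative to patrol boat = (-20.718, -35.032) − (-42.501, -21.655) = (21.783, -13.377) km/h.
Magnitude = |(21.783, -13.377)| = 25.562 km/h.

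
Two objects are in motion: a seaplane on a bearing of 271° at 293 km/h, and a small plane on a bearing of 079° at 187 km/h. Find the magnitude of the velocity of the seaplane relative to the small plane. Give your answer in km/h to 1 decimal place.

477.5 km/h

Taking east as x and north as y: seaplane velocity = (-292.955, 5.114) km/h; small plane velocity = (183.564, 35.681) km/h.
Velocity of seaplane relative to small plane = (-292.955, 5.114) − (183.564, 35.681) = (-476.520, -30.568) km/h.
Magnitude = |(-476.520, -30.568)| = 477.499 km/h.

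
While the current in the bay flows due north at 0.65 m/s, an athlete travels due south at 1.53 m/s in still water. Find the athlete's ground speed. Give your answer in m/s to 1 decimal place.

Taking east as x and north as y: velocity relative to the water = (0.000, -1.530) m/s; the water relative to ground = (0.000, 0.650) m/s.
Velocity relative to ground = (0.000, -1.530) + (0.000, 0.650) = (0.000, -0.880) m/s.
Speed = |(0.000, -0.880)| = 0.880 m/s.

0.9 m/s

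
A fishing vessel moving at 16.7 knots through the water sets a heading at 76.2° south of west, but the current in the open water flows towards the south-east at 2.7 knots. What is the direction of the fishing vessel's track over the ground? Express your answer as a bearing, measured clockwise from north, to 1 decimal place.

186.5°

Taking east as x and north as y: velocity relative to the water = (-3.984, -16.218) knots; the water relative to ground = (1.909, -1.909) knots.
Velocity relative to ground = (-3.984, -16.218) + (1.909, -1.909) = (-2.074, -18.127) knots.
Bearing = atan2(-2.07, -18.13) = 186.53° clockwise from north.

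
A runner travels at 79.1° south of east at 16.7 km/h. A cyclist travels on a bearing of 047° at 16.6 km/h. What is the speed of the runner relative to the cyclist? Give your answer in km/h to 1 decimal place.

Taking east as x and north as y: runner velocity = (3.158, -16.399) km/h; cyclist velocity = (12.140, 11.321) km/h.
Velocity of runner relative to cyclist = (3.158, -16.399) − (12.140, 11.321) = (-8.983, -27.720) km/h.
Magnitude = |(-8.983, -27.720)| = 29.139 km/h.

29.1 km/h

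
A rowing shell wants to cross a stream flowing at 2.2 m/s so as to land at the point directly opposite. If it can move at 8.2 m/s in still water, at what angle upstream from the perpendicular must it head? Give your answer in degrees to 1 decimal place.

15.6°

To cancel the current, the upstream component of the rowing shell's velocity must equal the flow: 8.2 sin θ = 2.2.
sin θ = 2.2 / 8.2 = 0.2683.
θ = arcsin(0.2683) = 15.563°.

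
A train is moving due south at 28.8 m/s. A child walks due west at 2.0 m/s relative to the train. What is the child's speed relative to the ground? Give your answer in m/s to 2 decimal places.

28.87 m/s

Taking east as x and north as y: train velocity = (0.000, -28.800) m/s; child velocity relative to train = (-2.000, 0.000) m/s.
Velocity relative to ground = (0.000, -28.800) + (-2.000, 0.000) = (-2.000, -28.800) m/s.
Speed = |(-2.000, -28.800)| = 28.869 m/s.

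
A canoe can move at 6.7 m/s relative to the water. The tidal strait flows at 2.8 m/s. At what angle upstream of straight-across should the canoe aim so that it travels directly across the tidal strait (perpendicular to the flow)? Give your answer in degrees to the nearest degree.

To cancel the current, the upstream component of the canoe's velocity must equal the flow: 6.7 sin θ = 2.8.
sin θ = 2.8 / 6.7 = 0.4179.
θ = arcsin(0.4179) = 24.703°.

25°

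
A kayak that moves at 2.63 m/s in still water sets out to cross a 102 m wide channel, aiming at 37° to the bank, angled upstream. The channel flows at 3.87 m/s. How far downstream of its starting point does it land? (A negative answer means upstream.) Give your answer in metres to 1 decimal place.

Perpendicular speed = 1.583 m/s; crossing time = 102 / 1.583 = 64.444 s.
Net downstream speed = 1.770 m/s.
Drift = 1.770 × 64.444 = 114.039 m (downstream).

114.0 m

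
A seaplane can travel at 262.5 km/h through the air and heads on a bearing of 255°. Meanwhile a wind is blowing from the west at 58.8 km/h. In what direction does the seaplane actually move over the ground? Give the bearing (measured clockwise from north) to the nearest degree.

Taking east as x and north as y: velocity relative to the air = (-253.556, -67.940) km/h; the air relative to ground = (58.800, 0.000) km/h.
Velocity relative to ground = (-253.556, -67.940) + (58.800, 0.000) = (-194.756, -67.940) km/h.
Bearing = atan2(-194.76, -67.94) = 250.77° clockwise from north.

251°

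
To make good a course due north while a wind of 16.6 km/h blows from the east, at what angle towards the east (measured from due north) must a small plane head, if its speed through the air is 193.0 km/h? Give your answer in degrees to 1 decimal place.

4.9°

The wind pushes perpendicular to the desired track; the heading must have a component into the wind equal to 16.6 km/h: 193.0 sin θ = 16.6.
sin θ = 0.0860, so θ = 4.934°.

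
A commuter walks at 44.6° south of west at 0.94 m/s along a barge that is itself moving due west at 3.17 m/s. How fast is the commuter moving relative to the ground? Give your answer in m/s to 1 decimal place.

Taking east as x and north as y: barge velocity = (-3.170, 0.000) m/s; commuter velocity relative to barge = (-0.669, -0.660) m/s.
Velocity relative to ground = (-3.170, 0.000) + (-0.669, -0.660) = (-3.839, -0.660) m/s.
Speed = |(-3.839, -0.660)| = 3.896 m/s.

3.9 m/s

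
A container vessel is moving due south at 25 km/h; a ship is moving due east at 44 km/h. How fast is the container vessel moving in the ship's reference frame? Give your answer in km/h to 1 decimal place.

50.6 km/h

Taking east as x and north as y: container vessel velocity = (0.000, -25.000) km/h; ship velocity = (44.000, 0.000) km/h.
Velocity of container vessel relative to ship = (0.000, -25.000) − (44.000, 0.000) = (-44.000, -25.000) km/h.
Magnitude = |(-44.000, -25.000)| = 50.606 km/h.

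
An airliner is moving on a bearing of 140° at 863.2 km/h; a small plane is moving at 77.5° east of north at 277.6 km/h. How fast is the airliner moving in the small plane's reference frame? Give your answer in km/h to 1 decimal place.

Taking east as x and north as y: airliner velocity = (554.854, -661.250) km/h; small plane velocity = (271.020, 60.084) km/h.
Velocity of airliner relative to small plane = (554.854, -661.250) − (271.020, 60.084) = (283.834, -721.333) km/h.
Magnitude = |(283.834, -721.333)| = 775.167 km/h.

775.2 km/h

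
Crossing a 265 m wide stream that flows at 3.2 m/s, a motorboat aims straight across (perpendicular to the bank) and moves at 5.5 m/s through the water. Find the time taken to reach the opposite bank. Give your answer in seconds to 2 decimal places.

48.18 s

The component of the motorboat's velocity perpendicular to the bank is 5.5 m/s.
Only the cross-stream component determines the crossing time; the current contributes nothing perpendicular to the bank.
Time = 265 / 5.500 = 48.182 s.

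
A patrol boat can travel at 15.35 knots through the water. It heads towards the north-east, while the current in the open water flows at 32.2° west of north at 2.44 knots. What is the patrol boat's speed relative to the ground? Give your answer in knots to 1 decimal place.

16.1 knots

Taking east as x and north as y: velocity relative to the water = (10.854, 10.854) knots; the water relative to ground = (-1.300, 2.065) knots.
Velocity relative to ground = (10.854, 10.854) + (-1.300, 2.065) = (9.554, 12.919) knots.
Speed = |(9.554, 12.919)| = 16.068 knots.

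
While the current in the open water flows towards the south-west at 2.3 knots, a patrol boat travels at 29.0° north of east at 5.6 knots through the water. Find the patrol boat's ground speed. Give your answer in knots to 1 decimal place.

3.4 knots

Taking east as x and north as y: velocity relative to the water = (4.898, 2.715) knots; the water relative to ground = (-1.626, -1.626) knots.
Velocity relative to ground = (4.898, 2.715) + (-1.626, -1.626) = (3.272, 1.089) knots.
Speed = |(3.272, 1.089)| = 3.448 knots.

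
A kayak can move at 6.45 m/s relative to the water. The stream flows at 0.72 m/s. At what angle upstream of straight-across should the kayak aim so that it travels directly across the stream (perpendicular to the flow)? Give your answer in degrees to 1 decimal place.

To cancel the current, the upstream component of the kayak's velocity must equal the flow: 6.45 sin θ = 0.72.
sin θ = 0.72 / 6.45 = 0.1116.
θ = arcsin(0.1116) = 6.409°.

6.4°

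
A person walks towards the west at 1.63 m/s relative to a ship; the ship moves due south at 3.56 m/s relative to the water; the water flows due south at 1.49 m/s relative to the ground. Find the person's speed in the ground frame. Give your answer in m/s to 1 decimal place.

In east/north components (m/s): person relative to ship = (-1.630, 0.000); ship relative to water = (0.000, -3.560); water relative to ground = (0.000, -1.490).
Sum = (-1.630, -5.050) m/s.
Speed = |(-1.630, -5.050)| = 5.307 m/s.

5.3 m/s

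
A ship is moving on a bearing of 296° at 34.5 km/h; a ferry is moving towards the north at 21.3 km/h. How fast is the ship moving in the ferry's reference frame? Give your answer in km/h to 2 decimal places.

Taking east as x and north as y: ship velocity = (-31.008, 15.124) km/h; ferry velocity = (0.000, 21.300) km/h.
Velocity of ship relative to ferry = (-31.008, 15.124) − (0.000, 21.300) = (-31.008, -6.176) km/h.
Magnitude = |(-31.008, -6.176)| = 31.617 km/h.

31.62 km/h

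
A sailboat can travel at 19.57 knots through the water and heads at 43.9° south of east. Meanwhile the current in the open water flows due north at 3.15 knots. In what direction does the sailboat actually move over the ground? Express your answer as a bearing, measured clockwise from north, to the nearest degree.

126°

Taking east as x and north as y: velocity relative to the water = (14.101, -13.570) knots; the water relative to ground = (0.000, 3.150) knots.
Velocity relative to ground = (14.101, -13.570) + (0.000, 3.150) = (14.101, -10.420) knots.
Bearing = atan2(14.10, -10.42) = 126.46° clockwise from north.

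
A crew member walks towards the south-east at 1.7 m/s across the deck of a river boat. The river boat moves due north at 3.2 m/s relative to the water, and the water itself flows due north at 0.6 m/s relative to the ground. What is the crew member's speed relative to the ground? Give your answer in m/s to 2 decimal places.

In east/north components (m/s): crew member relative to river boat = (1.202, -1.202); river boat relative to water = (0.000, 3.200); water relative to ground = (0.000, 0.600).
Sum = (1.202, 2.598) m/s.
Speed = |(1.202, 2.598)| = 2.863 m/s.

2.86 m/s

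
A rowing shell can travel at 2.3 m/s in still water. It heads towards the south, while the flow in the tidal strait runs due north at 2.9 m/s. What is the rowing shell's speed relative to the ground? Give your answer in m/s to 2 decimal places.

Taking east as x and north as y: velocity relative to the water = (0.000, -2.300) m/s; the water relative to ground = (0.000, 2.900) m/s.
Velocity relative to ground = (0.000, -2.300) + (0.000, 2.900) = (0.000, 0.600) m/s.
Speed = |(0.000, 0.600)| = 0.600 m/s.

0.60 m/s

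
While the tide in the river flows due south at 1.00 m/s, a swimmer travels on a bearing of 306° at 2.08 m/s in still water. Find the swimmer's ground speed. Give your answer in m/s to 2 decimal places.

Taking east as x and north as y: velocity relative to the water = (-1.683, 1.223) m/s; the water relative to ground = (0.000, -1.000) m/s.
Velocity relative to ground = (-1.683, 1.223) + (0.000, -1.000) = (-1.683, 0.223) m/s.
Speed = |(-1.683, 0.223)| = 1.697 m/s.

1.70 m/s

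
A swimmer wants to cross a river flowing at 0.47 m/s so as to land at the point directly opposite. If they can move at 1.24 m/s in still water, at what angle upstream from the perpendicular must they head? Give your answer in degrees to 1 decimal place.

To cancel the current, the upstream component of the swimmer's velocity must equal the flow: 1.24 sin θ = 0.47.
sin θ = 0.47 / 1.24 = 0.3790.
θ = arcsin(0.3790) = 22.274°.

22.3°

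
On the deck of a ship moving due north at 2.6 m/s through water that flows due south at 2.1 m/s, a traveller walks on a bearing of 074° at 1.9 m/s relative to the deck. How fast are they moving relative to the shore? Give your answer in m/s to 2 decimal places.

In east/north components (m/s): traveller relative to ship = (1.826, 0.524); ship relative to water = (0.000, 2.600); water relative to ground = (0.000, -2.100).
Sum = (1.826, 1.024) m/s.
Speed = |(1.826, 1.024)| = 2.094 m/s.

2.09 m/s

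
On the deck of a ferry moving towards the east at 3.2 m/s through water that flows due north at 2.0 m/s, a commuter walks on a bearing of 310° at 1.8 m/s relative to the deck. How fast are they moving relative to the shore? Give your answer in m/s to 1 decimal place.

In east/north components (m/s): commuter relative to ferry = (-1.379, 1.157); ferry relative to water = (3.200, 0.000); water relative to ground = (0.000, 2.000).
Sum = (1.821, 3.157) m/s.
Speed = |(1.821, 3.157)| = 3.645 m/s.

3.6 m/s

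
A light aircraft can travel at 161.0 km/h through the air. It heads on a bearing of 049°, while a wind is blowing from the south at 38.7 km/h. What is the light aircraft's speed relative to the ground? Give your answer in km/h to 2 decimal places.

Taking east as x and north as y: velocity relative to the air = (121.508, 105.626) km/h; the air relative to ground = (0.000, 38.700) km/h.
Velocity relative to ground = (121.508, 105.626) + (0.000, 38.700) = (121.508, 144.326) km/h.
Speed = |(121.508, 144.326)| = 188.664 km/h.

188.66 km/h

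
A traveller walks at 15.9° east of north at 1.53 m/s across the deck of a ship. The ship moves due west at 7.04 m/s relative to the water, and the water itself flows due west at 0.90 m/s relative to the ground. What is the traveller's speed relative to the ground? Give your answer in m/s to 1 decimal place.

In east/north components (m/s): traveller relative to ship = (0.419, 1.471); ship relative to water = (-7.040, 0.000); water relative to ground = (-0.900, 0.000).
Sum = (-7.521, 1.471) m/s.
Speed = |(-7.521, 1.471)| = 7.663 m/s.

7.7 m/s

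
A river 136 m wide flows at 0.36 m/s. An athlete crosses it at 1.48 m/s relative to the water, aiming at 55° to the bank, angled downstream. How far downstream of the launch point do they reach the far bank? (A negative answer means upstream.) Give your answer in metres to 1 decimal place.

135.6 m

Perpendicular speed = 1.212 m/s; crossing time = 136 / 1.212 = 112.179 s.
Net downstream speed = 1.209 m/s.
Drift = 1.209 × 112.179 = 135.613 m (downstream).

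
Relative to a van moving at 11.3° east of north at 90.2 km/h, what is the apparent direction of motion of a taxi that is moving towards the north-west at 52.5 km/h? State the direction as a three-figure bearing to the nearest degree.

227°

Taking east as x and north as y: taxi velocity = (-37.123, 37.123) km/h; van velocity = (17.674, 88.451) km/h.
Velocity of taxi relative to van = (-37.123, 37.123) − (17.674, 88.451) = (-54.797, -51.328) km/h.
Bearing = atan2(-54.80, -51.33) = 226.87° clockwise from north.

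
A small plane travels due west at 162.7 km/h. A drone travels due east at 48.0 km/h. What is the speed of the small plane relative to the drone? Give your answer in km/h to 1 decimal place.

210.7 km/h

Taking east as x and north as y: small plane velocity = (-162.700, 0.000) km/h; drone velocity = (48.000, 0.000) km/h.
Velocity of small plane relative to drone = (-162.700, 0.000) − (48.000, 0.000) = (-210.700, 0.000) km/h.
Magnitude = |(-210.700, 0.000)| = 210.700 km/h.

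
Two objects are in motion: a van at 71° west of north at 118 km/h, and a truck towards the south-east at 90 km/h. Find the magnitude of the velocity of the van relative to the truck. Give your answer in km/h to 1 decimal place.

202.8 km/h

Taking east as x and north as y: van velocity = (-111.571, 38.417) km/h; truck velocity = (63.640, -63.640) km/h.
Velocity of van relative to truck = (-111.571, 38.417) − (63.640, -63.640) = (-175.211, 102.057) km/h.
Magnitude = |(-175.211, 102.057)| = 202.767 km/h.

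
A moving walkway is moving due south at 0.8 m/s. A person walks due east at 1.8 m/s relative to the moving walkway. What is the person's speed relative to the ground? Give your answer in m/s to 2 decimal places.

Taking east as x and north as y: moving walkway velocity = (0.000, -0.800) m/s; person velocity relative to moving walkway = (1.800, 0.000) m/s.
Velocity relative to ground = (0.000, -0.800) + (1.800, 0.000) = (1.800, -0.800) m/s.
Speed = |(1.800, -0.800)| = 1.970 m/s.

1.97 m/s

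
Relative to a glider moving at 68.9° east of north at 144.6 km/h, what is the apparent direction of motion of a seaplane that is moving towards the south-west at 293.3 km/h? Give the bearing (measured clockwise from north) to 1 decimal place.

232.8°

Taking east as x and north as y: seaplane velocity = (-207.394, -207.394) km/h; glider velocity = (134.905, 52.056) km/h.
Velocity of seaplane relative to glider = (-207.394, -207.394) − (134.905, 52.056) = (-342.300, -259.450) km/h.
Bearing = atan2(-342.30, -259.45) = 232.84° clockwise from north.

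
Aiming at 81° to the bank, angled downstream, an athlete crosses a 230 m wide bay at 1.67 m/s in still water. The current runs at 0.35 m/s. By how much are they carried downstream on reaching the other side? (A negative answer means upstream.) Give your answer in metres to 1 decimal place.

85.2 m

Perpendicular speed = 1.649 m/s; crossing time = 230 / 1.649 = 139.441 s.
Net downstream speed = 0.611 m/s.
Drift = 0.611 × 139.441 = 85.233 m (downstream).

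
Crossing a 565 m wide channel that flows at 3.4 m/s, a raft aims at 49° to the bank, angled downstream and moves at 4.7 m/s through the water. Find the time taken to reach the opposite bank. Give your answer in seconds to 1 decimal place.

159.3 s

The component of the raft's velocity perpendicular to the bank is 4.7 × sin 49° = 3.547 m/s.
The flow acts along the bank and has no component across it.
Time = 565 / 3.547 = 159.283 s.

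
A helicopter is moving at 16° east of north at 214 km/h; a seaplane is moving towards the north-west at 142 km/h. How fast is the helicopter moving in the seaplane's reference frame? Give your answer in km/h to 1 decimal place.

191.0 km/h

Taking east as x and north as y: helicopter velocity = (58.986, 205.710) km/h; seaplane velocity = (-100.409, 100.409) km/h.
Velocity of helicopter relative to seaplane = (58.986, 205.710) − (-100.409, 100.409) = (159.396, 105.301) km/h.
Magnitude = |(159.396, 105.301)| = 191.037 km/h.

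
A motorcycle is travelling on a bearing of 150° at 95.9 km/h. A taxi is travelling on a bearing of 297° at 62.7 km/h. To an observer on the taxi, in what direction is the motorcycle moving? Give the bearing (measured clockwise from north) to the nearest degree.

Taking east as x and north as y: motorcycle velocity = (47.950, -83.052) km/h; taxi velocity = (-55.866, 28.465) km/h.
Velocity of motorcycle relative to taxi = (47.950, -83.052) − (-55.866, 28.465) = (103.816, -111.517) km/h.
Bearing = atan2(103.82, -111.52) = 137.05° clockwise from north.

137°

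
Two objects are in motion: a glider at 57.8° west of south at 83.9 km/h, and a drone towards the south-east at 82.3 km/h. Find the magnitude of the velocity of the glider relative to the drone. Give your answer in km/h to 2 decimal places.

Taking east as x and north as y: glider velocity = (-70.996, -44.708) km/h; drone velocity = (58.195, -58.195) km/h.
Velocity of glider relative to drone = (-70.996, -44.708) − (58.195, -58.195) = (-129.190, 13.487) km/h.
Magnitude = |(-129.190, 13.487)| = 129.893 km/h.

129.89 km/h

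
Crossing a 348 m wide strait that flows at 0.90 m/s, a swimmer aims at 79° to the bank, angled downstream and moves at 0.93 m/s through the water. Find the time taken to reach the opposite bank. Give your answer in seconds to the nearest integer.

381 s

The component of the swimmer's velocity perpendicular to the bank is 0.93 × sin 79° = 0.913 m/s.
The current is parallel to the bank, so it does not affect the crossing time.
Time = 348 / 0.913 = 381.197 s.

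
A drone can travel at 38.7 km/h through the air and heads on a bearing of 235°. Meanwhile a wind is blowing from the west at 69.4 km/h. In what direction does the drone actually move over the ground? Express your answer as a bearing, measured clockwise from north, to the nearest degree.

Taking east as x and north as y: velocity relative to the air = (-31.701, -22.197) km/h; the air relative to ground = (69.400, 0.000) km/h.
Velocity relative to ground = (-31.701, -22.197) + (69.400, 0.000) = (37.699, -22.197) km/h.
Bearing = atan2(37.70, -22.20) = 120.49° clockwise from north.

120°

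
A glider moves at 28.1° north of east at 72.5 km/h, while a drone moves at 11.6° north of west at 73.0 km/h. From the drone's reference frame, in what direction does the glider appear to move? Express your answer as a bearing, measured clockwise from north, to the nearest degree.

Taking east as x and north as y: glider velocity = (63.954, 34.148) km/h; drone velocity = (-71.509, 14.679) km/h.
Velocity of glider relative to drone = (63.954, 34.148) − (-71.509, 14.679) = (135.463, 19.470) km/h.
Bearing = atan2(135.46, 19.47) = 81.82° clockwise from north.

082°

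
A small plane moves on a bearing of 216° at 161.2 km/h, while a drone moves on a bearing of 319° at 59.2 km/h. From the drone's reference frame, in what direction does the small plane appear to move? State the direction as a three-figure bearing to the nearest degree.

198°

Taking east as x and north as y: small plane velocity = (-94.751, -130.414) km/h; drone velocity = (-38.839, 44.679) km/h.
Velocity of small plane relative to drone = (-94.751, -130.414) − (-38.839, 44.679) = (-55.912, -175.092) km/h.
Bearing = atan2(-55.91, -175.09) = 197.71° clockwise from north.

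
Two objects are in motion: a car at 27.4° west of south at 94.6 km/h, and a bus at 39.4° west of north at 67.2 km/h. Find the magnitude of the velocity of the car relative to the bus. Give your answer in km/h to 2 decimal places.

Taking east as x and north as y: car velocity = (-43.535, -83.987) km/h; bus velocity = (-42.654, 51.928) km/h.
Velocity of car relative to bus = (-43.535, -83.987) − (-42.654, 51.928) = (-0.881, -135.915) km/h.
Magnitude = |(-0.881, -135.915)| = 135.918 km/h.

135.92 km/h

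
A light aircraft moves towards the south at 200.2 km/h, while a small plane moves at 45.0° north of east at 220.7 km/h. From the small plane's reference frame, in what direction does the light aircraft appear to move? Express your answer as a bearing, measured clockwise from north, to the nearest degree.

Taking east as x and north as y: light aircraft velocity = (0.000, -200.200) km/h; small plane velocity = (156.058, 156.058) km/h.
Velocity of light aircraft relative to small plane = (0.000, -200.200) − (156.058, 156.058) = (-156.058, -356.258) km/h.
Bearing = atan2(-156.06, -356.26) = 203.66° clockwise from north.

204°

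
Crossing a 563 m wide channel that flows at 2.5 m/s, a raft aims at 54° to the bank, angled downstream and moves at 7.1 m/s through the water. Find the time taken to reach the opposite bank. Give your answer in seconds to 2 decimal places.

98.01 s

The component of the raft's velocity perpendicular to the bank is 7.1 × sin 54° = 5.744 m/s.
The flow acts along the bank and has no component across it.
Time = 563 / 5.744 = 98.015 s.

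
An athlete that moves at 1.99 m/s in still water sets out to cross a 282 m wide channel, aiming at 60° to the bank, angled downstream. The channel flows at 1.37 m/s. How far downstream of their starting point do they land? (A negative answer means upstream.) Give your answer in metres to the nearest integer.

387 m

Perpendicular speed = 1.723 m/s; crossing time = 282 / 1.723 = 163.631 s.
Net downstream speed = 2.365 m/s.
Drift = 2.365 × 163.631 = 386.987 m (downstream).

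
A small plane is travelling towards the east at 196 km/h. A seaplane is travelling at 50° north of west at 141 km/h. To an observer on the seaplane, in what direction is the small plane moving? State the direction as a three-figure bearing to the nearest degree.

111°

Taking east as x and north as y: small plane velocity = (196.000, 0.000) km/h; seaplane velocity = (-90.633, 108.012) km/h.
Velocity of small plane relative to seaplane = (196.000, 0.000) − (-90.633, 108.012) = (286.633, -108.012) km/h.
Bearing = atan2(286.63, -108.01) = 110.65° clockwise from north.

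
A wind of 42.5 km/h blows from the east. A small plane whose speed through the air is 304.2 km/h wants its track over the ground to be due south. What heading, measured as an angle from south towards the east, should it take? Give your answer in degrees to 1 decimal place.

8.0°

The wind pushes perpendicular to the desired track; the heading must have a component into the wind equal to 42.5 km/h: 304.2 sin θ = 42.5.
sin θ = 0.1397, so θ = 8.031°.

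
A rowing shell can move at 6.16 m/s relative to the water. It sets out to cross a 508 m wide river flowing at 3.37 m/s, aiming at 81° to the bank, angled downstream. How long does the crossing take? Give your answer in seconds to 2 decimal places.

The component of the rowing shell's velocity perpendicular to the bank is 6.16 × sin 81° = 6.084 m/s.
Only the cross-stream component determines the crossing time; the current contributes nothing perpendicular to the bank.
Time = 508 / 6.084 = 83.496 s.

83.50 s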